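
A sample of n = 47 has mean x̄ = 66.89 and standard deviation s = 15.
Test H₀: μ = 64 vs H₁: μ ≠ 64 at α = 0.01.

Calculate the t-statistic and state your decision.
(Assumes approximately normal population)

Answer: t = 1.3208, fail to reject H₀

Derivation:
df = n - 1 = 46
SE = s/√n = 15/√47 = 2.1880
t = (x̄ - μ₀)/SE = (66.89 - 64)/2.1880 = 1.3208
Critical value: t_{0.005,46} = ±2.687
p-value ≈ 0.1931
Decision: fail to reject H₀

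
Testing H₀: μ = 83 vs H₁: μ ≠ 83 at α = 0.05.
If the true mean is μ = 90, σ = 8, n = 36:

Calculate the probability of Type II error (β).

Answer: β ≈ 0.0005

Derivation:
SE = σ/√n = 8/√36 = 1.3333
Critical values: μ₀ ± z_0.025×SE = 83 ± 1.960×1.3333
Acceptance region: (80.3867, 85.6133)
Under H₁ (μ = 90): z_high = (85.6133 - 90)/1.3333 = -3.2901, z_low = (80.3867 - 90)/1.3333 = -7.2102
β = P(not reject | H₁) = Φ(-3.2901) - Φ(-7.2102) ≈ 0.0005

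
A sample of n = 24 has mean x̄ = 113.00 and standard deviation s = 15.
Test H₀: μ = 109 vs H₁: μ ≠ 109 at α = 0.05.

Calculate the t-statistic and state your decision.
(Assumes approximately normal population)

Answer: t = 1.3064, fail to reject H₀

Derivation:
df = n - 1 = 23
SE = s/√n = 15/√24 = 3.0619
t = (x̄ - μ₀)/SE = (113.00 - 109)/3.0619 = 1.3064
Critical value: t_{0.025,23} = ±2.069
p-value ≈ 0.2043
Decision: fail to reject H₀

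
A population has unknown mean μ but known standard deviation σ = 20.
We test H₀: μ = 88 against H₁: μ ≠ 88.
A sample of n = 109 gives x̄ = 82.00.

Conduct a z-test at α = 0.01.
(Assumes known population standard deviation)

Answer: z = -3.1320, reject H₀

Derivation:
Standard error: SE = σ/√n = 20/√109 = 1.9157
z-statistic: z = (x̄ - μ₀)/SE = (82.00 - 88)/1.9157 = -3.1320
Critical value: ±2.576
p-value = 0.0017
Decision: reject H₀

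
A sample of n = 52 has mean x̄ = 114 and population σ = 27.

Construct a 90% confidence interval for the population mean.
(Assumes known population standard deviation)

Answer: (107.8408, 120.1592)

Derivation:
Confidence level: 90%, α = 0.1
z_0.05 = 1.645
SE = σ/√n = 27/√52 = 3.7442
Margin of error = 1.645 × 3.7442 = 6.1592
CI: x̄ ± margin = 114 ± 6.1592
CI: (107.8408, 120.1592)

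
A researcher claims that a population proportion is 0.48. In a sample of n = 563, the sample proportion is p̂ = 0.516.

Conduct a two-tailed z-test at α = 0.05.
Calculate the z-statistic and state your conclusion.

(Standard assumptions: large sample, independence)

Answer: z = 1.7097, fail to reject H₀

Derivation:
H₀: p = 0.48, H₁: p ≠ 0.48
Standard error: SE = √(p₀(1-p₀)/n) = √(0.48×0.52/563) = 0.021056
z-statistic: z = (p̂ - p₀)/SE = (0.516 - 0.48)/0.021056 = 1.7097
Critical value: z_0.025 = ±1.960
p-value = 0.0873
Decision: fail to reject H₀ at α = 0.05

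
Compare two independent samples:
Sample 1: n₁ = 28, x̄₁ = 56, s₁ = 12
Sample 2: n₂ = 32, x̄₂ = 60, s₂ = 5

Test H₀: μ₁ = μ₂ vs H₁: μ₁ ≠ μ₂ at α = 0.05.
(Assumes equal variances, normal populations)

Answer: t = -1.7239, fail to reject H₀

Derivation:
Pooled variance: s²_p = [27×12² + 31×5²]/(58) = 80.3966
s_p = 8.9664
SE = s_p×√(1/n₁ + 1/n₂) = 8.9664×√(1/28 + 1/32) = 2.3203
t = (x̄₁ - x̄₂)/SE = (56 - 60)/2.3203 = -1.7239
df = 58, t-critical = ±2.002
Decision: fail to reject H₀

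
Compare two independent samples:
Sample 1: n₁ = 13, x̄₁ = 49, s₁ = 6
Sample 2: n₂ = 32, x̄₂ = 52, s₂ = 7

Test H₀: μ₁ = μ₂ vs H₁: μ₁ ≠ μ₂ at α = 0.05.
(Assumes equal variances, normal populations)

Pooled variance: s²_p = [12×6² + 31×7²]/(43) = 45.3721
s_p = 6.7359
SE = s_p×√(1/n₁ + 1/n₂) = 6.7359×√(1/13 + 1/32) = 2.2154
t = (x̄₁ - x̄₂)/SE = (49 - 52)/2.2154 = -1.3542
df = 43, t-critical = ±2.017
Decision: fail to reject H₀

Answer: t = -1.3542, fail to reject H₀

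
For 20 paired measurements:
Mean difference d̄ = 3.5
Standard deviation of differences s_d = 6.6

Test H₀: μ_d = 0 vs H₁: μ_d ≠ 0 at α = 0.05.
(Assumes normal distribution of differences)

df = n - 1 = 19
SE = s_d/√n = 6.6/√20 = 1.4758
t = d̄/SE = 3.5/1.4758 = 2.3716
Critical value: t_{0.025,19} = ±2.093
p-value ≈ 0.0284
Decision: reject H₀

Answer: t = 2.3716, reject H₀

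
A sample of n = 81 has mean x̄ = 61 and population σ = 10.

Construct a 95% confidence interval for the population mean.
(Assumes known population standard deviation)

Answer: (58.8222, 63.1778)

Derivation:
Confidence level: 95%, α = 0.05
z_0.025 = 1.960
SE = σ/√n = 10/√81 = 1.1111
Margin of error = 1.960 × 1.1111 = 2.1778
CI: x̄ ± margin = 61 ± 2.1778
CI: (58.8222, 63.1778)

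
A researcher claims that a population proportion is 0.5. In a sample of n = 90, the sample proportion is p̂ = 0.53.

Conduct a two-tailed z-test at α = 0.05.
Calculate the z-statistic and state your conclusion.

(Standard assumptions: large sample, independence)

Answer: z = 0.5692, fail to reject H₀

Derivation:
H₀: p = 0.5, H₁: p ≠ 0.5
Standard error: SE = √(p₀(1-p₀)/n) = √(0.5×0.5/90) = 0.052705
z-statistic: z = (p̂ - p₀)/SE = (0.53 - 0.5)/0.052705 = 0.5692
Critical value: z_0.025 = ±1.960
p-value = 0.5692
Decision: fail to reject H₀ at α = 0.05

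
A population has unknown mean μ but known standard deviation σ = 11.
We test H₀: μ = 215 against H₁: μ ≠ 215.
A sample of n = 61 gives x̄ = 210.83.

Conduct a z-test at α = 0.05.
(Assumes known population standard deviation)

Standard error: SE = σ/√n = 11/√61 = 1.4084
z-statistic: z = (x̄ - μ₀)/SE = (210.83 - 215)/1.4084 = -2.9608
Critical value: ±1.960
p-value = 0.0031
Decision: reject H₀

Answer: z = -2.9608, reject H₀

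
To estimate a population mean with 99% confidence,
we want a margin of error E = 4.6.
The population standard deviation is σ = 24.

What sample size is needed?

z_0.005 = 2.576
n = (z×σ/E)² = (2.576×24/4.6)²
n = 180.6336
Round up: n = 181

Answer: n = 181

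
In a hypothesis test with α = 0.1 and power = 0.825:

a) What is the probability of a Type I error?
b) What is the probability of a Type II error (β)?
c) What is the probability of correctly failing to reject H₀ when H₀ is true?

a) Type I error probability = α = 0.1
b) Power = P(reject H₀ | H₁ true) = 1 - β = 0.825, so Type II error probability = β = 1 - Power = 0.175
c) P(fail to reject H₀ | H₀ true) = 1 - α = 0.9

Answer: a) 0.1, b) 0.175, c) 0.9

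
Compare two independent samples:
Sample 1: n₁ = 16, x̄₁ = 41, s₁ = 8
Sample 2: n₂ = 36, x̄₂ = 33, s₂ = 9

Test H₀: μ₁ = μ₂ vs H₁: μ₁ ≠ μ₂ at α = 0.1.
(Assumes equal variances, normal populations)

Answer: t = 3.0561, reject H₀

Derivation:
Pooled variance: s²_p = [15×8² + 35×9²]/(50) = 75.9000
s_p = 8.7121
SE = s_p×√(1/n₁ + 1/n₂) = 8.7121×√(1/16 + 1/36) = 2.6177
t = (x̄₁ - x̄₂)/SE = (41 - 33)/2.6177 = 3.0561
df = 50, t-critical = ±1.676
Decision: reject H₀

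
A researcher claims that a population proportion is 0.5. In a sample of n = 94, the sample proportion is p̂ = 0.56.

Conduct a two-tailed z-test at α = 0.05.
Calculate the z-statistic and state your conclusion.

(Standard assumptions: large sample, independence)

Answer: z = 1.1634, fail to reject H₀

Derivation:
H₀: p = 0.5, H₁: p ≠ 0.5
Standard error: SE = √(p₀(1-p₀)/n) = √(0.5×0.5/94) = 0.051571
z-statistic: z = (p̂ - p₀)/SE = (0.56 - 0.5)/0.051571 = 1.1634
Critical value: z_0.025 = ±1.960
p-value = 0.2447
Decision: fail to reject H₀ at α = 0.05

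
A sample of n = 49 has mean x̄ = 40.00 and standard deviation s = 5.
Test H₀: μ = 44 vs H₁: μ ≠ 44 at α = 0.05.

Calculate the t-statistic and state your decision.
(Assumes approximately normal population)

Answer: t = -5.5999, reject H₀

Derivation:
df = n - 1 = 48
SE = s/√n = 5/√49 = 0.7143
t = (x̄ - μ₀)/SE = (40.00 - 44)/0.7143 = -5.5999
Critical value: t_{0.025,48} = ±2.011
p-value < 0.0001
Decision: reject H₀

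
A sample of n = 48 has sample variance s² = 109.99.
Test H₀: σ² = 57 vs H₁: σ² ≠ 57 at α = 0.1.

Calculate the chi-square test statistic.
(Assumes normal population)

df = n - 1 = 47
χ² = (n-1)s²/σ₀² = 47×109.99/57 = 90.6935
Critical values: χ²_{0.95,47} = 32.268, χ²_{0.05,47} = 64.001
Rejection region: χ² < 32.268 or χ² > 64.001
Decision: reject H₀

Answer: χ² = 90.6935, reject H₀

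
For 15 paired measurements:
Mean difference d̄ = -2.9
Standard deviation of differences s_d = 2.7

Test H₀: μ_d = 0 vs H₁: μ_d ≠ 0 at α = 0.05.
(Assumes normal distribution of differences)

df = n - 1 = 14
SE = s_d/√n = 2.7/√15 = 0.6971
t = d̄/SE = -2.9/0.6971 = -4.1601
Critical value: t_{0.025,14} = ±2.145
p-value ≈ 0.0010
Decision: reject H₀

Answer: t = -4.1601, reject H₀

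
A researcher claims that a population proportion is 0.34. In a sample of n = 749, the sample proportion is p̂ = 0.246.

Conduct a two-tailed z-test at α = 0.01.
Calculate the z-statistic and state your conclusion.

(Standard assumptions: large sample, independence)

Answer: z = -5.4307, reject H₀

Derivation:
H₀: p = 0.34, H₁: p ≠ 0.34
Standard error: SE = √(p₀(1-p₀)/n) = √(0.34×0.66/749) = 0.017309
z-statistic: z = (p̂ - p₀)/SE = (0.246 - 0.34)/0.017309 = -5.4307
Critical value: z_0.005 = ±2.576
p-value < 0.0001
Decision: reject H₀ at α = 0.01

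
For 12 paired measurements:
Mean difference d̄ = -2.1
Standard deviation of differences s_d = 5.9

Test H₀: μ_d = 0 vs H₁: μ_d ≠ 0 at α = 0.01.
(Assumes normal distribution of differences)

df = n - 1 = 11
SE = s_d/√n = 5.9/√12 = 1.7032
t = d̄/SE = -2.1/1.7032 = -1.2330
Critical value: t_{0.005,11} = ±3.106
p-value ≈ 0.2433
Decision: fail to reject H₀

Answer: t = -1.2330, fail to reject H₀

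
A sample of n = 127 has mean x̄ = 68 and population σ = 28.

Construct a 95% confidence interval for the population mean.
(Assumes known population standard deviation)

Answer: (63.1302, 72.8698)

Derivation:
Confidence level: 95%, α = 0.05
z_0.025 = 1.960
SE = σ/√n = 28/√127 = 2.4846
Margin of error = 1.960 × 2.4846 = 4.8698
CI: x̄ ± margin = 68 ± 4.8698
CI: (63.1302, 72.8698)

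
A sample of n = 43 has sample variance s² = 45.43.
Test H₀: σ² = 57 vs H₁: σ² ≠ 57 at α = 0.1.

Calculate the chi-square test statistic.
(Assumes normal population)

df = n - 1 = 42
χ² = (n-1)s²/σ₀² = 42×45.43/57 = 33.4747
Critical values: χ²_{0.95,42} = 28.144, χ²_{0.05,42} = 58.124
Rejection region: χ² < 28.144 or χ² > 58.124
Decision: fail to reject H₀

Answer: χ² = 33.4747, fail to reject H₀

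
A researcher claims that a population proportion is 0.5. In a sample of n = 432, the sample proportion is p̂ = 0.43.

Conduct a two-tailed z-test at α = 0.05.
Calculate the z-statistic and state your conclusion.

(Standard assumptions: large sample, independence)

H₀: p = 0.5, H₁: p ≠ 0.5
Standard error: SE = √(p₀(1-p₀)/n) = √(0.5×0.5/432) = 0.024056
z-statistic: z = (p̂ - p₀)/SE = (0.43 - 0.5)/0.024056 = -2.9099
Critical value: z_0.025 = ±1.960
p-value = 0.0036
Decision: reject H₀ at α = 0.05

Answer: z = -2.9099, reject H₀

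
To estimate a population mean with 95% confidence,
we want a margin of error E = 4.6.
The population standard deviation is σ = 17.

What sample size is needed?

Answer: n = 53

Derivation:
z_0.025 = 1.960
n = (z×σ/E)² = (1.960×17/4.6)²
n = 52.4680
Round up: n = 53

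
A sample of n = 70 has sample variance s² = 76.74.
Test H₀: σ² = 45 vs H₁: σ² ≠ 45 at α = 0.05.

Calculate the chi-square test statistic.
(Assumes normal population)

df = n - 1 = 69
χ² = (n-1)s²/σ₀² = 69×76.74/45 = 117.6680
Critical values: χ²_{0.975,69} = 47.924, χ²_{0.025,69} = 93.856
Rejection region: χ² < 47.924 or χ² > 93.856
Decision: reject H₀

Answer: χ² = 117.6680, reject H₀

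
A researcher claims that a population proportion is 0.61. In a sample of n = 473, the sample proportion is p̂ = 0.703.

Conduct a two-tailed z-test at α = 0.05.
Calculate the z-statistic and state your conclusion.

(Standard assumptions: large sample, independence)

H₀: p = 0.61, H₁: p ≠ 0.61
Standard error: SE = √(p₀(1-p₀)/n) = √(0.61×0.39/473) = 0.022427
z-statistic: z = (p̂ - p₀)/SE = (0.703 - 0.61)/0.022427 = 4.1468
Critical value: z_0.025 = ±1.960
p-value < 0.0001
Decision: reject H₀ at α = 0.05

Answer: z = 4.1468, reject H₀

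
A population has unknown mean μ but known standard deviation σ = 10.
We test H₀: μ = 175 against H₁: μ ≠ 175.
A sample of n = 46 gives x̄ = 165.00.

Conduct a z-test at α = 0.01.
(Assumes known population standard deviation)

Standard error: SE = σ/√n = 10/√46 = 1.4744
z-statistic: z = (x̄ - μ₀)/SE = (165.00 - 175)/1.4744 = -6.7824
Critical value: ±2.576
p-value < 0.0001
Decision: reject H₀

Answer: z = -6.7824, reject H₀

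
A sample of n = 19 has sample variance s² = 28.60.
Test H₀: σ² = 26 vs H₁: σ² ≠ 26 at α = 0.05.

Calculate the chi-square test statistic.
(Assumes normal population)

Answer: χ² = 19.8000, fail to reject H₀

Derivation:
df = n - 1 = 18
χ² = (n-1)s²/σ₀² = 18×28.60/26 = 19.8000
Critical values: χ²_{0.975,18} = 8.231, χ²_{0.025,18} = 31.526
Rejection region: χ² < 8.231 or χ² > 31.526
Decision: fail to reject H₀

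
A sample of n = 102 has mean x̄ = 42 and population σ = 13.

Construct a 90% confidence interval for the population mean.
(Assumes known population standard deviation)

Answer: (39.8826, 44.1174)

Derivation:
Confidence level: 90%, α = 0.1
z_0.05 = 1.645
SE = σ/√n = 13/√102 = 1.2872
Margin of error = 1.645 × 1.2872 = 2.1174
CI: x̄ ± margin = 42 ± 2.1174
CI: (39.8826, 44.1174)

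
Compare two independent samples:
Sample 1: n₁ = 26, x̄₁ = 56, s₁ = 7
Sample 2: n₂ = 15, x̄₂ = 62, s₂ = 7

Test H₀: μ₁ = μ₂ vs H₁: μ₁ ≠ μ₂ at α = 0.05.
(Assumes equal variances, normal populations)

Pooled variance: s²_p = [25×7² + 14×7²]/(39) = 49.0000
s_p = 7.0000
SE = s_p×√(1/n₁ + 1/n₂) = 7.0000×√(1/26 + 1/15) = 2.2696
t = (x̄₁ - x̄₂)/SE = (56 - 62)/2.2696 = -2.6436
df = 39, t-critical = ±2.023
Decision: reject H₀

Answer: t = -2.6436, reject H₀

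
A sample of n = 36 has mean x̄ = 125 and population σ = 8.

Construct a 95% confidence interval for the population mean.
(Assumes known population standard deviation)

Answer: (122.3867, 127.6133)

Derivation:
Confidence level: 95%, α = 0.05
z_0.025 = 1.960
SE = σ/√n = 8/√36 = 1.3333
Margin of error = 1.960 × 1.3333 = 2.6133
CI: x̄ ± margin = 125 ± 2.6133
CI: (122.3867, 127.6133)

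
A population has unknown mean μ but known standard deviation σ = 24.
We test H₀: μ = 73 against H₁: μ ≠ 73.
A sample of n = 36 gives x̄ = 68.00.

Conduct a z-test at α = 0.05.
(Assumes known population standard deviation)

Standard error: SE = σ/√n = 24/√36 = 4.0000
z-statistic: z = (x̄ - μ₀)/SE = (68.00 - 73)/4.0000 = -1.2500
Critical value: ±1.960
p-value = 0.2113
Decision: fail to reject H₀

Answer: z = -1.2500, fail to reject H₀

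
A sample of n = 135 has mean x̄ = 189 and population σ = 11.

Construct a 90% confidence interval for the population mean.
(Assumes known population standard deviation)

Answer: (187.4427, 190.5573)

Derivation:
Confidence level: 90%, α = 0.1
z_0.05 = 1.645
SE = σ/√n = 11/√135 = 0.9467
Margin of error = 1.645 × 0.9467 = 1.5573
CI: x̄ ± margin = 189 ± 1.5573
CI: (187.4427, 190.5573)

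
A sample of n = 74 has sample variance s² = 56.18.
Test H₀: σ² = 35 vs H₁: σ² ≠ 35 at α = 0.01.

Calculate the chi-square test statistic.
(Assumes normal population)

df = n - 1 = 73
χ² = (n-1)s²/σ₀² = 73×56.18/35 = 117.1754
Critical values: χ²_{0.995,73} = 45.629, χ²_{0.005,73} = 107.862
Rejection region: χ² < 45.629 or χ² > 107.862
Decision: reject H₀

Answer: χ² = 117.1754, reject H₀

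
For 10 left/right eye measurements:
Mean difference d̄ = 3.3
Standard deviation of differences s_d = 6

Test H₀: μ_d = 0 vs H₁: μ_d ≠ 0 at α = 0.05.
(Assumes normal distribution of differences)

Answer: t = 1.7392, fail to reject H₀

Derivation:
df = n - 1 = 9
SE = s_d/√n = 6/√10 = 1.8974
t = d̄/SE = 3.3/1.8974 = 1.7392
Critical value: t_{0.025,9} = ±2.262
p-value ≈ 0.1160
Decision: fail to reject H₀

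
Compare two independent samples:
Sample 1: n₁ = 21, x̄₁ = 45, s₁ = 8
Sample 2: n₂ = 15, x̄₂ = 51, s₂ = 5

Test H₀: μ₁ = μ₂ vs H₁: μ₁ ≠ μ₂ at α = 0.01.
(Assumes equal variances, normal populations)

Pooled variance: s²_p = [20×8² + 14×5²]/(34) = 47.9412
s_p = 6.9240
SE = s_p×√(1/n₁ + 1/n₂) = 6.9240×√(1/21 + 1/15) = 2.3407
t = (x̄₁ - x̄₂)/SE = (45 - 51)/2.3407 = -2.5633
df = 34, t-critical = ±2.728
Decision: fail to reject H₀

Answer: t = -2.5633, fail to reject H₀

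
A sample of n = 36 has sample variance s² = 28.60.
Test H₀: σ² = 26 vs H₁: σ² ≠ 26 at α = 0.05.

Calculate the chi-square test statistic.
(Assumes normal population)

Answer: χ² = 38.5000, fail to reject H₀

Derivation:
df = n - 1 = 35
χ² = (n-1)s²/σ₀² = 35×28.60/26 = 38.5000
Critical values: χ²_{0.975,35} = 20.569, χ²_{0.025,35} = 53.203
Rejection region: χ² < 20.569 or χ² > 53.203
Decision: fail to reject H₀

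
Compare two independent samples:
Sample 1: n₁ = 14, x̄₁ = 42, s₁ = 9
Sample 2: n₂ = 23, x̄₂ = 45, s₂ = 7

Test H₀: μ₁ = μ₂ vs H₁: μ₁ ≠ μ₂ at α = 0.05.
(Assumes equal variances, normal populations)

Pooled variance: s²_p = [13×9² + 22×7²]/(35) = 60.8857
s_p = 7.8029
SE = s_p×√(1/n₁ + 1/n₂) = 7.8029×√(1/14 + 1/23) = 2.6450
t = (x̄₁ - x̄₂)/SE = (42 - 45)/2.6450 = -1.1342
df = 35, t-critical = ±2.030
Decision: fail to reject H₀

Answer: t = -1.1342, fail to reject H₀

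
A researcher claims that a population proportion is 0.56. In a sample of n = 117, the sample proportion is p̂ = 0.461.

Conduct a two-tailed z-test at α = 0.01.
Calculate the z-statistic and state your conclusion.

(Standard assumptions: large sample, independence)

Answer: z = -2.1573, fail to reject H₀

Derivation:
H₀: p = 0.56, H₁: p ≠ 0.56
Standard error: SE = √(p₀(1-p₀)/n) = √(0.56×0.44/117) = 0.045891
z-statistic: z = (p̂ - p₀)/SE = (0.461 - 0.56)/0.045891 = -2.1573
Critical value: z_0.005 = ±2.576
p-value = 0.0310
Decision: fail to reject H₀ at α = 0.01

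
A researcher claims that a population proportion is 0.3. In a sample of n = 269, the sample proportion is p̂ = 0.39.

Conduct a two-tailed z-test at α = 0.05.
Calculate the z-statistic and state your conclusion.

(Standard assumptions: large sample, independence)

H₀: p = 0.3, H₁: p ≠ 0.3
Standard error: SE = √(p₀(1-p₀)/n) = √(0.3×0.7/269) = 0.027940
z-statistic: z = (p̂ - p₀)/SE = (0.39 - 0.3)/0.027940 = 3.2212
Critical value: z_0.025 = ±1.960
p-value = 0.0013
Decision: reject H₀ at α = 0.05

Answer: z = 3.2212, reject H₀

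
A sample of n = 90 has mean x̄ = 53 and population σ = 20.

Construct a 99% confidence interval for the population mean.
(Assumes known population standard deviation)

Answer: (47.5693, 58.4307)

Derivation:
Confidence level: 99%, α = 0.01
z_0.005 = 2.576
SE = σ/√n = 20/√90 = 2.1082
Margin of error = 2.576 × 2.1082 = 5.4307
CI: x̄ ± margin = 53 ± 5.4307
CI: (47.5693, 58.4307)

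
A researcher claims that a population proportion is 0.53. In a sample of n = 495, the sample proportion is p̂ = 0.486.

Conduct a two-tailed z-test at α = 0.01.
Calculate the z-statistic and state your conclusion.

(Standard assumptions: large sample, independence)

Answer: z = -1.9614, fail to reject H₀

Derivation:
H₀: p = 0.53, H₁: p ≠ 0.53
Standard error: SE = √(p₀(1-p₀)/n) = √(0.53×0.47/495) = 0.022433
z-statistic: z = (p̂ - p₀)/SE = (0.486 - 0.53)/0.022433 = -1.9614
Critical value: z_0.005 = ±2.576
p-value = 0.0498
Decision: fail to reject H₀ at α = 0.01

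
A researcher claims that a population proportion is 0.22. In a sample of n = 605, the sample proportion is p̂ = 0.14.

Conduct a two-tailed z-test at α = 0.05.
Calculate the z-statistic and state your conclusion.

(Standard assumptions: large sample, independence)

H₀: p = 0.22, H₁: p ≠ 0.22
Standard error: SE = √(p₀(1-p₀)/n) = √(0.22×0.78/605) = 0.016842
z-statistic: z = (p̂ - p₀)/SE = (0.14 - 0.22)/0.016842 = -4.7500
Critical value: z_0.025 = ±1.960
p-value < 0.0001
Decision: reject H₀ at α = 0.05

Answer: z = -4.7500, reject H₀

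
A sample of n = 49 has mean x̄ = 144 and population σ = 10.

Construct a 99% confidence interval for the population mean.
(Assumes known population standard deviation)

Answer: (140.3199, 147.6801)

Derivation:
Confidence level: 99%, α = 0.01
z_0.005 = 2.576
SE = σ/√n = 10/√49 = 1.4286
Margin of error = 2.576 × 1.4286 = 3.6801
CI: x̄ ± margin = 144 ± 3.6801
CI: (140.3199, 147.6801)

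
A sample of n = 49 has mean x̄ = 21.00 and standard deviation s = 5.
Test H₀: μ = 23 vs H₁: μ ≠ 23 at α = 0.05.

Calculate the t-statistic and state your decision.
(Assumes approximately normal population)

Answer: t = -2.7999, reject H₀

Derivation:
df = n - 1 = 48
SE = s/√n = 5/√49 = 0.7143
t = (x̄ - μ₀)/SE = (21.00 - 23)/0.7143 = -2.7999
Critical value: t_{0.025,48} = ±2.011
p-value ≈ 0.0073
Decision: reject H₀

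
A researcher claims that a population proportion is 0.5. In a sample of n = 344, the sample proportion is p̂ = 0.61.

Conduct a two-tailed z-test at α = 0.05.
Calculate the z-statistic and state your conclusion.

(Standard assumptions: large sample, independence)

H₀: p = 0.5, H₁: p ≠ 0.5
Standard error: SE = √(p₀(1-p₀)/n) = √(0.5×0.5/344) = 0.026958
z-statistic: z = (p̂ - p₀)/SE = (0.61 - 0.5)/0.026958 = 4.0804
Critical value: z_0.025 = ±1.960
p-value < 0.0001
Decision: reject H₀ at α = 0.05

Answer: z = 4.0804, reject H₀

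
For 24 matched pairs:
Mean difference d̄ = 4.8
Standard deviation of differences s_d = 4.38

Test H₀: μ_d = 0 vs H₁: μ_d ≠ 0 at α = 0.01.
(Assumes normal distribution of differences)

df = n - 1 = 23
SE = s_d/√n = 4.38/√24 = 0.8941
t = d̄/SE = 4.8/0.8941 = 5.3685
Critical value: t_{0.005,23} = ±2.807
p-value < 0.0001
Decision: reject H₀

Answer: t = 5.3685, reject H₀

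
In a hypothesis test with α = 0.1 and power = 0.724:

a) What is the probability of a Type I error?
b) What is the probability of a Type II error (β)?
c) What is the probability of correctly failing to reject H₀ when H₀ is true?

Answer: a) 0.1, b) 0.276, c) 0.9

Derivation:
a) Type I error probability = α = 0.1
b) Power = P(reject H₀ | H₁ true) = 1 - β = 0.724, so Type II error probability = β = 1 - Power = 0.276
c) P(fail to reject H₀ | H₀ true) = 1 - α = 0.9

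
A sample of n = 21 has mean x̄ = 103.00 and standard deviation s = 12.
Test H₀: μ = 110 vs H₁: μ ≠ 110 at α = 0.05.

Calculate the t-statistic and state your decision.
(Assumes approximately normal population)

Answer: t = -2.6732, reject H₀

Derivation:
df = n - 1 = 20
SE = s/√n = 12/√21 = 2.6186
t = (x̄ - μ₀)/SE = (103.00 - 110)/2.6186 = -2.6732
Critical value: t_{0.025,20} = ±2.086
p-value ≈ 0.0146
Decision: reject H₀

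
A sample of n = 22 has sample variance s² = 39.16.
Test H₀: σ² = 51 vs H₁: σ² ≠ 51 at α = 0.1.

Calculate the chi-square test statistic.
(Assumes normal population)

df = n - 1 = 21
χ² = (n-1)s²/σ₀² = 21×39.16/51 = 16.1247
Critical values: χ²_{0.95,21} = 11.591, χ²_{0.05,21} = 32.671
Rejection region: χ² < 11.591 or χ² > 32.671
Decision: fail to reject H₀

Answer: χ² = 16.1247, fail to reject H₀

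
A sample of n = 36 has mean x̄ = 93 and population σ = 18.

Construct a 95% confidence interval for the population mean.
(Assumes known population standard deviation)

Answer: (87.1200, 98.8800)

Derivation:
Confidence level: 95%, α = 0.05
z_0.025 = 1.960
SE = σ/√n = 18/√36 = 3.0000
Margin of error = 1.960 × 3.0000 = 5.8800
CI: x̄ ± margin = 93 ± 5.8800
CI: (87.1200, 98.8800)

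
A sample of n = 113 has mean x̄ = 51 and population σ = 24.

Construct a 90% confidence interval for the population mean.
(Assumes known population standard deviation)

Answer: (47.2861, 54.7139)

Derivation:
Confidence level: 90%, α = 0.1
z_0.05 = 1.645
SE = σ/√n = 24/√113 = 2.2577
Margin of error = 1.645 × 2.2577 = 3.7139
CI: x̄ ± margin = 51 ± 3.7139
CI: (47.2861, 54.7139)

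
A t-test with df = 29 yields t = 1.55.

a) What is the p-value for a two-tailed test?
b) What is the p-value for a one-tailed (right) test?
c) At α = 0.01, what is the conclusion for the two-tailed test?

Answer: a) 0.1320, b) 0.0660, c) fail to reject H₀

Derivation:
Using t-distribution with df = 29:
a) Two-tailed: p = 2×P(T > 1.55) = 0.1320
b) One-tailed: p = P(T > 1.55) = 0.0660
c) 0.1320 ≥ 0.01, fail to reject H₀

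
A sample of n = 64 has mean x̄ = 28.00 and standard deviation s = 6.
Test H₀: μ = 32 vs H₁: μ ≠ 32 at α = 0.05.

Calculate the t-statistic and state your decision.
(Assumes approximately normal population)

df = n - 1 = 63
SE = s/√n = 6/√64 = 0.7500
t = (x̄ - μ₀)/SE = (28.00 - 32)/0.7500 = -5.3333
Critical value: t_{0.025,63} = ±1.998
p-value < 0.0001
Decision: reject H₀

Answer: t = -5.3333, reject H₀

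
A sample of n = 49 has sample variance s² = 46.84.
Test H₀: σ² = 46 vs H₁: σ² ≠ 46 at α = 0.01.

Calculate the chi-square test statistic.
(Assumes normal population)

df = n - 1 = 48
χ² = (n-1)s²/σ₀² = 48×46.84/46 = 48.8765
Critical values: χ²_{0.995,48} = 26.511, χ²_{0.005,48} = 76.969
Rejection region: χ² < 26.511 or χ² > 76.969
Decision: fail to reject H₀

Answer: χ² = 48.8765, fail to reject H₀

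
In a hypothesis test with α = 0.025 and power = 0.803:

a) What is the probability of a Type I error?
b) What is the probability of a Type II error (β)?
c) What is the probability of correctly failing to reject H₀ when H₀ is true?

Answer: a) 0.025, b) 0.197, c) 0.975

Derivation:
a) Type I error probability = α = 0.025
b) Power = P(reject H₀ | H₁ true) = 1 - β = 0.803, so Type II error probability = β = 1 - Power = 0.197
c) P(fail to reject H₀ | H₀ true) = 1 - α = 0.975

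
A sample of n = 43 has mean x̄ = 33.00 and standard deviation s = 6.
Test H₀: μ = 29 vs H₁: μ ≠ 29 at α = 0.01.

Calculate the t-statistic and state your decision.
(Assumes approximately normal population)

df = n - 1 = 42
SE = s/√n = 6/√43 = 0.9150
t = (x̄ - μ₀)/SE = (33.00 - 29)/0.9150 = 4.3716
Critical value: t_{0.005,42} = ±2.698
p-value ≈ 0.0001
Decision: reject H₀

Answer: t = 4.3716, reject H₀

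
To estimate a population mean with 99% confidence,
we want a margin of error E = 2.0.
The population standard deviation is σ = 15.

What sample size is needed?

Answer: n = 374

Derivation:
z_0.005 = 2.576
n = (z×σ/E)² = (2.576×15/2.0)²
n = 373.2624
Round up: n = 374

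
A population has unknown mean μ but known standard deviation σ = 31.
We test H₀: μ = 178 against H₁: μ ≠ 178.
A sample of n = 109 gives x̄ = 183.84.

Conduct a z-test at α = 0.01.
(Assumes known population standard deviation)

Standard error: SE = σ/√n = 31/√109 = 2.9693
z-statistic: z = (x̄ - μ₀)/SE = (183.84 - 178)/2.9693 = 1.9668
Critical value: ±2.576
p-value = 0.0492
Decision: fail to reject H₀

Answer: z = 1.9668, fail to reject H₀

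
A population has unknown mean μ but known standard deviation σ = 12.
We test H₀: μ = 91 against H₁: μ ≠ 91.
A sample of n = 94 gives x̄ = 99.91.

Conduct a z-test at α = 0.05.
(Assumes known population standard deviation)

Answer: z = 7.1988, reject H₀

Derivation:
Standard error: SE = σ/√n = 12/√94 = 1.2377
z-statistic: z = (x̄ - μ₀)/SE = (99.91 - 91)/1.2377 = 7.1988
Critical value: ±1.960
p-value < 0.0001
Decision: reject H₀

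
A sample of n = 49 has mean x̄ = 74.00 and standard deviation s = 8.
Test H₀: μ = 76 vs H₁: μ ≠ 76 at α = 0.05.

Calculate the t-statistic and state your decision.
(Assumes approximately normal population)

Answer: t = -1.7499, fail to reject H₀

Derivation:
df = n - 1 = 48
SE = s/√n = 8/√49 = 1.1429
t = (x̄ - μ₀)/SE = (74.00 - 76)/1.1429 = -1.7499
Critical value: t_{0.025,48} = ±2.011
p-value ≈ 0.0865
Decision: fail to reject H₀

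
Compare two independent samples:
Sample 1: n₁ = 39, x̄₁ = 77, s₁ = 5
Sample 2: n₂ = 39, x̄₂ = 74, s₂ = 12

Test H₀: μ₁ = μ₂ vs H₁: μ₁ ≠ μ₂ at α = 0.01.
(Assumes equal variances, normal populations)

Answer: t = 1.4411, fail to reject H₀

Derivation:
Pooled variance: s²_p = [38×5² + 38×12²]/(76) = 84.5000
s_p = 9.1924
SE = s_p×√(1/n₁ + 1/n₂) = 9.1924×√(1/39 + 1/39) = 2.0817
t = (x̄₁ - x̄₂)/SE = (77 - 74)/2.0817 = 1.4411
df = 76, t-critical = ±2.642
Decision: fail to reject H₀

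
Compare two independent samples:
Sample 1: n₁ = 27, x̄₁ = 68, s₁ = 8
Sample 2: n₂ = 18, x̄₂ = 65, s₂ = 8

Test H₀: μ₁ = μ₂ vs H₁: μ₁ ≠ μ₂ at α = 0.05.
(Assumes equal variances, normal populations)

Pooled variance: s²_p = [26×8² + 17×8²]/(43) = 64.0000
s_p = 8.0000
SE = s_p×√(1/n₁ + 1/n₂) = 8.0000×√(1/27 + 1/18) = 2.4343
t = (x̄₁ - x̄₂)/SE = (68 - 65)/2.4343 = 1.2324
df = 43, t-critical = ±2.017
Decision: fail to reject H₀

Answer: t = 1.2324, fail to reject H₀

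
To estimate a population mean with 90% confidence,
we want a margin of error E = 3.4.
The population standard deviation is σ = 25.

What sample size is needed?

Answer: n = 147

Derivation:
z_0.05 = 1.645
n = (z×σ/E)² = (1.645×25/3.4)²
n = 146.3033
Round up: n = 147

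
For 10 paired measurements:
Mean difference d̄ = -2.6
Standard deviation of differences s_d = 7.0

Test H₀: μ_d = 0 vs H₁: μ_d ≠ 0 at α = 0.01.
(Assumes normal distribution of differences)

df = n - 1 = 9
SE = s_d/√n = 7.0/√10 = 2.2136
t = d̄/SE = -2.6/2.2136 = -1.1746
Critical value: t_{0.005,9} = ±3.250
p-value ≈ 0.2703
Decision: fail to reject H₀

Answer: t = -1.1746, fail to reject H₀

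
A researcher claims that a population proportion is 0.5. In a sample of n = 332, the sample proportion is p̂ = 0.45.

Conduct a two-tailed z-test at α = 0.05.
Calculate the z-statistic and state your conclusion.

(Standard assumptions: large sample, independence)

Answer: z = -1.8221, fail to reject H₀

Derivation:
H₀: p = 0.5, H₁: p ≠ 0.5
Standard error: SE = √(p₀(1-p₀)/n) = √(0.5×0.5/332) = 0.027441
z-statistic: z = (p̂ - p₀)/SE = (0.45 - 0.5)/0.027441 = -1.8221
Critical value: z_0.025 = ±1.960
p-value = 0.0684
Decision: fail to reject H₀ at α = 0.05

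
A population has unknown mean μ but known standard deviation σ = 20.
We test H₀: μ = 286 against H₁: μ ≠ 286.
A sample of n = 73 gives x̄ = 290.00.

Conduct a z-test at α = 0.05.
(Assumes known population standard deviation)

Standard error: SE = σ/√n = 20/√73 = 2.3408
z-statistic: z = (x̄ - μ₀)/SE = (290.00 - 286)/2.3408 = 1.7088
Critical value: ±1.960
p-value = 0.0875
Decision: fail to reject H₀

Answer: z = 1.7088, fail to reject H₀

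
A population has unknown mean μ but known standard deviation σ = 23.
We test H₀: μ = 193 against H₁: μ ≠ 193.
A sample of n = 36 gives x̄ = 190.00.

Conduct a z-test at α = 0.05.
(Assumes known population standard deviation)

Answer: z = -0.7826, fail to reject H₀

Derivation:
Standard error: SE = σ/√n = 23/√36 = 3.8333
z-statistic: z = (x̄ - μ₀)/SE = (190.00 - 193)/3.8333 = -0.7826
Critical value: ±1.960
p-value = 0.4339
Decision: fail to reject H₀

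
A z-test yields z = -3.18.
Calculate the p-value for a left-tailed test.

For z = -3.18:
p = P(Z < -3.18) = Φ(-3.18) = 0.0007

Answer: p-value ≈ 0.0007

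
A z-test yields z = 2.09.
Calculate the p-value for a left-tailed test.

Answer: p-value ≈ 0.9817

Derivation:
For z = 2.09:
p = P(Z < 2.09) = Φ(2.09) = 0.9817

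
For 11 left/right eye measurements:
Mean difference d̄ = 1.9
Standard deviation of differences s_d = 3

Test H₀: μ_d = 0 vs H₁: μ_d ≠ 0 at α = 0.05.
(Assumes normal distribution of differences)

df = n - 1 = 10
SE = s_d/√n = 3/√11 = 0.9045
t = d̄/SE = 1.9/0.9045 = 2.1006
Critical value: t_{0.025,10} = ±2.228
p-value ≈ 0.0620
Decision: fail to reject H₀

Answer: t = 2.1006, fail to reject H₀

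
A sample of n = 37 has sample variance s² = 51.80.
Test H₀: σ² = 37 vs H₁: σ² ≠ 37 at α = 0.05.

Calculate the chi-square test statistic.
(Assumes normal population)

Answer: χ² = 50.4000, fail to reject H₀

Derivation:
df = n - 1 = 36
χ² = (n-1)s²/σ₀² = 36×51.80/37 = 50.4000
Critical values: χ²_{0.975,36} = 21.336, χ²_{0.025,36} = 54.437
Rejection region: χ² < 21.336 or χ² > 54.437
Decision: fail to reject H₀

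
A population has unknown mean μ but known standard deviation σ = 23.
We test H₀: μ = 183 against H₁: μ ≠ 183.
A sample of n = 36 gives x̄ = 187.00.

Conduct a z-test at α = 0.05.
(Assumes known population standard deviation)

Answer: z = 1.0435, fail to reject H₀

Derivation:
Standard error: SE = σ/√n = 23/√36 = 3.8333
z-statistic: z = (x̄ - μ₀)/SE = (187.00 - 183)/3.8333 = 1.0435
Critical value: ±1.960
p-value = 0.2967
Decision: fail to reject H₀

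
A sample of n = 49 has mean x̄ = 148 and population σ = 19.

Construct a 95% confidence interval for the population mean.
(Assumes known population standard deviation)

Answer: (142.6800, 153.3200)

Derivation:
Confidence level: 95%, α = 0.05
z_0.025 = 1.960
SE = σ/√n = 19/√49 = 2.7143
Margin of error = 1.960 × 2.7143 = 5.3200
CI: x̄ ± margin = 148 ± 5.3200
CI: (142.6800, 153.3200)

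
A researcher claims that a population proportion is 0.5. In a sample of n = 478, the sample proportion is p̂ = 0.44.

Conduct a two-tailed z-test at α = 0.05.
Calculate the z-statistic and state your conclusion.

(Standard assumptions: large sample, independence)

Answer: z = -2.6236, reject H₀

Derivation:
H₀: p = 0.5, H₁: p ≠ 0.5
Standard error: SE = √(p₀(1-p₀)/n) = √(0.5×0.5/478) = 0.022869
z-statistic: z = (p̂ - p₀)/SE = (0.44 - 0.5)/0.022869 = -2.6236
Critical value: z_0.025 = ±1.960
p-value = 0.0087
Decision: reject H₀ at α = 0.05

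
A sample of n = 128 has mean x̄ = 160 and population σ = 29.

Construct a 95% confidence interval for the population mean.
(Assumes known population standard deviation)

Answer: (154.9759, 165.0241)

Derivation:
Confidence level: 95%, α = 0.05
z_0.025 = 1.960
SE = σ/√n = 29/√128 = 2.5633
Margin of error = 1.960 × 2.5633 = 5.0241
CI: x̄ ± margin = 160 ± 5.0241
CI: (154.9759, 165.0241)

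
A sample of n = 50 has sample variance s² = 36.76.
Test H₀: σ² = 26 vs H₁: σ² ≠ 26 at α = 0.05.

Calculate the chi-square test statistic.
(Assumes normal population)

df = n - 1 = 49
χ² = (n-1)s²/σ₀² = 49×36.76/26 = 69.2785
Critical values: χ²_{0.975,49} = 31.555, χ²_{0.025,49} = 70.222
Rejection region: χ² < 31.555 or χ² > 70.222
Decision: fail to reject H₀

Answer: χ² = 69.2785, fail to reject H₀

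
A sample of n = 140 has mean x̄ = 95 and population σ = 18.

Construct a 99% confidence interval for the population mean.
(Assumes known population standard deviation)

Answer: (91.0811, 98.9189)

Derivation:
Confidence level: 99%, α = 0.01
z_0.005 = 2.576
SE = σ/√n = 18/√140 = 1.5213
Margin of error = 2.576 × 1.5213 = 3.9189
CI: x̄ ± margin = 95 ± 3.9189
CI: (91.0811, 98.9189)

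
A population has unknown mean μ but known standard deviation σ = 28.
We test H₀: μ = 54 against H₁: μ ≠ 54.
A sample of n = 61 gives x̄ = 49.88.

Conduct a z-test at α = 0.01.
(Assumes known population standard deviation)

Standard error: SE = σ/√n = 28/√61 = 3.5850
z-statistic: z = (x̄ - μ₀)/SE = (49.88 - 54)/3.5850 = -1.1492
Critical value: ±2.576
p-value = 0.2505
Decision: fail to reject H₀

Answer: z = -1.1492, fail to reject H₀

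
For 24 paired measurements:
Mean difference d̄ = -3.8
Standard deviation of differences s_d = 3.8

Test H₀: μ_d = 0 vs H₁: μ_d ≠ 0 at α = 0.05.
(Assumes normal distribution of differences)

Answer: t = -4.8988, reject H₀

Derivation:
df = n - 1 = 23
SE = s_d/√n = 3.8/√24 = 0.7757
t = d̄/SE = -3.8/0.7757 = -4.8988
Critical value: t_{0.025,23} = ±2.069
p-value ≈ 0.0001
Decision: reject H₀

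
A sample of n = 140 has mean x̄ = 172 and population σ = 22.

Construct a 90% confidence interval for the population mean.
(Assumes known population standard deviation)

Answer: (168.9415, 175.0585)

Derivation:
Confidence level: 90%, α = 0.1
z_0.05 = 1.645
SE = σ/√n = 22/√140 = 1.8593
Margin of error = 1.645 × 1.8593 = 3.0585
CI: x̄ ± margin = 172 ± 3.0585
CI: (168.9415, 175.0585)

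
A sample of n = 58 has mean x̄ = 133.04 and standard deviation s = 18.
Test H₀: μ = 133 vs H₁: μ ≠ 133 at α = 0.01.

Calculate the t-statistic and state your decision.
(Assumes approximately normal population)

df = n - 1 = 57
SE = s/√n = 18/√58 = 2.3635
t = (x̄ - μ₀)/SE = (133.04 - 133)/2.3635 = 0.0169
Critical value: t_{0.005,57} = ±2.665
p-value ≈ 0.9866
Decision: fail to reject H₀

Answer: t = 0.0169, fail to reject H₀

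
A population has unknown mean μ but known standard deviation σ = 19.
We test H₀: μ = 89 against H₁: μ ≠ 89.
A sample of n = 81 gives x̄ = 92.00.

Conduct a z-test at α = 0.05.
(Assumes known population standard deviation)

Standard error: SE = σ/√n = 19/√81 = 2.1111
z-statistic: z = (x̄ - μ₀)/SE = (92.00 - 89)/2.1111 = 1.4211
Critical value: ±1.960
p-value = 0.1553
Decision: fail to reject H₀

Answer: z = 1.4211, fail to reject H₀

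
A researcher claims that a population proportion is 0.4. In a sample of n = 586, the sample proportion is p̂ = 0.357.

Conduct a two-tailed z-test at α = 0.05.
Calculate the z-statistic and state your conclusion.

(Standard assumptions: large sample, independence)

Answer: z = -2.1248, reject H₀

Derivation:
H₀: p = 0.4, H₁: p ≠ 0.4
Standard error: SE = √(p₀(1-p₀)/n) = √(0.4×0.6/586) = 0.020237
z-statistic: z = (p̂ - p₀)/SE = (0.357 - 0.4)/0.020237 = -2.1248
Critical value: z_0.025 = ±1.960
p-value = 0.0336
Decision: reject H₀ at α = 0.05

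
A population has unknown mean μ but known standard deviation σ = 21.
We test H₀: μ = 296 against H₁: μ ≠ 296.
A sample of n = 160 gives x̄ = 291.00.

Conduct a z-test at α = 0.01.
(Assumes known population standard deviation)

Answer: z = -3.0117, reject H₀

Derivation:
Standard error: SE = σ/√n = 21/√160 = 1.6602
z-statistic: z = (x̄ - μ₀)/SE = (291.00 - 296)/1.6602 = -3.0117
Critical value: ±2.576
p-value = 0.0026
Decision: reject H₀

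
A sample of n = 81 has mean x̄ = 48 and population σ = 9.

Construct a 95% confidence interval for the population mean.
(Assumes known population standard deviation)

Answer: (46.0400, 49.9600)

Derivation:
Confidence level: 95%, α = 0.05
z_0.025 = 1.960
SE = σ/√n = 9/√81 = 1.0000
Margin of error = 1.960 × 1.0000 = 1.9600
CI: x̄ ± margin = 48 ± 1.9600
CI: (46.0400, 49.9600)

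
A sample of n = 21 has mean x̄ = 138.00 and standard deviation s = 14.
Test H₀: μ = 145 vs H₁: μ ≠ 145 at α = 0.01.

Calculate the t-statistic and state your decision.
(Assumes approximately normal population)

Answer: t = -2.2913, fail to reject H₀

Derivation:
df = n - 1 = 20
SE = s/√n = 14/√21 = 3.0551
t = (x̄ - μ₀)/SE = (138.00 - 145)/3.0551 = -2.2913
Critical value: t_{0.005,20} = ±2.845
p-value ≈ 0.0329
Decision: fail to reject H₀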